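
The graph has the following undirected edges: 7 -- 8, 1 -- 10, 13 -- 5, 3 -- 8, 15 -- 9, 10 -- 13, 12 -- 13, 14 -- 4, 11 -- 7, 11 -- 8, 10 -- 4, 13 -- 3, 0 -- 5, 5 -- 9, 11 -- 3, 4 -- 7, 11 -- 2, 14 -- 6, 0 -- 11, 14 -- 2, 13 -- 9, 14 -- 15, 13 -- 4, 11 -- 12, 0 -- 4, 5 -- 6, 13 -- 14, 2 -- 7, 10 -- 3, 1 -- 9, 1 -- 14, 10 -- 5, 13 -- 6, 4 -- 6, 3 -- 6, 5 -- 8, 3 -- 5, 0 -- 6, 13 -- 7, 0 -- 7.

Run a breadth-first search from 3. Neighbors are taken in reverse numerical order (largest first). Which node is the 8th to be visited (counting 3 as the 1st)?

Visit 3; enqueue 13, 11, 10, 8, 6, 5 → queue [13, 11, 10, 8, 6, 5]
Visit 13; enqueue 14, 12, 9, 7, 4 → queue [11, 10, 8, 6, 5, 14, 12, 9, 7, 4]
Visit 11; enqueue 2, 0 → queue [10, 8, 6, 5, 14, 12, 9, 7, 4, 2, 0]
Visit 10; enqueue 1 → queue [8, 6, 5, 14, 12, 9, 7, 4, 2, 0, 1]
Visit 8 → queue [6, 5, 14, 12, 9, 7, 4, 2, 0, 1]
Visit 6 → queue [5, 14, 12, 9, 7, 4, 2, 0, 1]
Visit 5 → queue [14, 12, 9, 7, 4, 2, 0, 1]
Visit 14; enqueue 15 → queue [12, 9, 7, 4, 2, 0, 1, 15]
Visit 12 → queue [9, 7, 4, 2, 0, 1, 15]
Visit 9 → queue [7, 4, 2, 0, 1, 15]
Visit 7 → queue [4, 2, 0, 1, 15]
Visit 4 → queue [2, 0, 1, 15]
Visit 2 → queue [0, 1, 15]
Visit 0 → queue [1, 15]
Visit 1 → queue [15]
Visit 15 → queue []

Visit order: 3, 13, 11, 10, 8, 6, 5, 14, 12, 9, 7, 4, 2, 0, 1, 15

14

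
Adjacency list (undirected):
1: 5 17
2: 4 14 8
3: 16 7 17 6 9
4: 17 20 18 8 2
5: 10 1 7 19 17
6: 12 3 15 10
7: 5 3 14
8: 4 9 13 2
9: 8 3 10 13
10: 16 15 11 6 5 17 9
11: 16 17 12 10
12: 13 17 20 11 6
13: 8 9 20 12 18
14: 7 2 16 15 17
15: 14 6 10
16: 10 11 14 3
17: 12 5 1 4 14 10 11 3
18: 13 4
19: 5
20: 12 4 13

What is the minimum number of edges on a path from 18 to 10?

3

Level 0: 18
Level 1: 4, 13
Level 2: 2, 8, 9, 12, 17, 20
Level 3: 1, 3, 5, 6, 10, 11, 14
Level 4: 7, 15, 16, 19
10 first appears at level 3.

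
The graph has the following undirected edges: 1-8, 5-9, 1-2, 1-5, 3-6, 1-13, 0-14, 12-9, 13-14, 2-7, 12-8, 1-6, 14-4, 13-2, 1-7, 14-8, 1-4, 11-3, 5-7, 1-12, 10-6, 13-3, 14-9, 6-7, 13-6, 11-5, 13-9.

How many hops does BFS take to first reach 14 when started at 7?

Level 0: 7
Level 1: 1, 2, 5, 6
Level 2: 3, 4, 8, 9, 10, 11, 12, 13
Level 3: 14
Level 4: 0
14 first appears at level 3.

3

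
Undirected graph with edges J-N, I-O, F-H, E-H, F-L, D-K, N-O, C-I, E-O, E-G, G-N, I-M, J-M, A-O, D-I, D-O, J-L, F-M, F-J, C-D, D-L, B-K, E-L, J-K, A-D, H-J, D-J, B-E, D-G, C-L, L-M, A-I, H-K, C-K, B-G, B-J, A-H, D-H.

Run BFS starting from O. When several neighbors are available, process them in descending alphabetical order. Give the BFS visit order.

O N I E D A J G M C L H B K F

Visit O; enqueue N, I, E, D, A → queue [N, I, E, D, A]
Visit N; enqueue J, G → queue [I, E, D, A, J, G]
Visit I; enqueue M, C → queue [E, D, A, J, G, M, C]
Visit E; enqueue L, H, B → queue [D, A, J, G, M, C, L, H, B]
Visit D; enqueue K → queue [A, J, G, M, C, L, H, B, K]
Visit A → queue [J, G, M, C, L, H, B, K]
Visit J; enqueue F → queue [G, M, C, L, H, B, K, F]
Visit G → queue [M, C, L, H, B, K, F]
Visit M → queue [C, L, H, B, K, F]
Visit C → queue [L, H, B, K, F]
Visit L → queue [H, B, K, F]
Visit H → queue [B, K, F]
Visit B → queue [K, F]
Visit K → queue [F]
Visit F → queue []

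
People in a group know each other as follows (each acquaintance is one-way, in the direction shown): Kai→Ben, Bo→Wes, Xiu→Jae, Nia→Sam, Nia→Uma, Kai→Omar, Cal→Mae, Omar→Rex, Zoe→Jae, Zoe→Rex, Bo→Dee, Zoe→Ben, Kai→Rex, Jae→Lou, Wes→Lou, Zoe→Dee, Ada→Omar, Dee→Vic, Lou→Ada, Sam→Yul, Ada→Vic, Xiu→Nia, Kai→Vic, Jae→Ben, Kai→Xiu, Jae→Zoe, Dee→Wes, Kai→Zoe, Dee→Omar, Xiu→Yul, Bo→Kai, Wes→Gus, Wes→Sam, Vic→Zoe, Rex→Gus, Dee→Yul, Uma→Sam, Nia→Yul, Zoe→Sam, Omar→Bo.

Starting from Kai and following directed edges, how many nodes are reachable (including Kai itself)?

BFS from Kai visits: Kai, Ben, Omar, Rex, Vic, Xiu, Zoe, Bo, Gus, Jae, Nia, Yul, Dee, Sam, Wes, Lou, Uma, Ada
Reachable nodes: 18 of 20 total.

18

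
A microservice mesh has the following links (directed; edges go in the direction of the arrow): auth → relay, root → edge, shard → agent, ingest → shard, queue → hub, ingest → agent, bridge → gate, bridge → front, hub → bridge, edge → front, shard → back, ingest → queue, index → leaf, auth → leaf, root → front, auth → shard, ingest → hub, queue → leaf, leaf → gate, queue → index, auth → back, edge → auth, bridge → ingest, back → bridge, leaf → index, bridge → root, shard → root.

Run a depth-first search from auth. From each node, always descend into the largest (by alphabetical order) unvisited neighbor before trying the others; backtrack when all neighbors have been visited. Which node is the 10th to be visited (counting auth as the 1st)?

Visit auth
auth → shard
shard → root
root → front
root → edge
shard → back
back → bridge
bridge → ingest
ingest → queue
queue → leaf
leaf → index
leaf → gate
queue → hub
ingest → agent
auth → relay

Visit order: auth, shard, root, front, edge, back, bridge, ingest, queue, leaf, index, gate, hub, agent, relay

leaf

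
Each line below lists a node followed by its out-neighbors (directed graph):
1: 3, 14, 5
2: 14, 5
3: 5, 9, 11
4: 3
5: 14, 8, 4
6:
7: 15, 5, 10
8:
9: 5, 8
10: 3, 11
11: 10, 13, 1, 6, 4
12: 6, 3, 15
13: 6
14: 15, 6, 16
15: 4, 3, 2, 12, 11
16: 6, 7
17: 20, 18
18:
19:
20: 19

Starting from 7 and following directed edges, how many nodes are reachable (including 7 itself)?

BFS from 7 visits: 7, 5, 10, 15, 4, 8, 14, 3, 11, 2, 12, 6, 16, 9, 1, 13
Reachable nodes: 16 of 20 total.

16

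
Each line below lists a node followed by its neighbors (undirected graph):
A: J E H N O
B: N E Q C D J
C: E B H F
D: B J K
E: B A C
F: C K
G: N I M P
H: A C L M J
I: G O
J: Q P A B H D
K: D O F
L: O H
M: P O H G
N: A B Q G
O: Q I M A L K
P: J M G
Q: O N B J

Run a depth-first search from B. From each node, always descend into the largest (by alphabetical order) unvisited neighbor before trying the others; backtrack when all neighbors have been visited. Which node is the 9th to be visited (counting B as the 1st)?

C

Visit B
B → Q
Q → O
O → M
M → P
P → J
J → H
H → L
H → C
C → F
F → K
K → D
C → E
E → A
A → N
N → G
G → I

Visit order: B, Q, O, M, P, J, H, L, C, F, K, D, E, A, N, G, I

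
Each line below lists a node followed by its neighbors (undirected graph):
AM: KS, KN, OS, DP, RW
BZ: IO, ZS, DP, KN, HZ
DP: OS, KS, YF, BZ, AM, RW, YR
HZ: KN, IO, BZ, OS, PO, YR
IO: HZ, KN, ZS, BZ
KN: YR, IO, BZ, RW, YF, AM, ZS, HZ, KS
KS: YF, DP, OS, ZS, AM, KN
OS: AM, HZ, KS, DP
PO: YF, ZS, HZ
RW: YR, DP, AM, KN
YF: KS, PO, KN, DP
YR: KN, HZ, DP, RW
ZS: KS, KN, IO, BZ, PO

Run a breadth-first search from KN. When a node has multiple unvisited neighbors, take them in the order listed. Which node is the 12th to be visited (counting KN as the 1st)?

Visit KN; enqueue YR, IO, BZ, RW, YF, AM, ZS, HZ, KS → queue [YR, IO, BZ, RW, YF, AM, ZS, HZ, KS]
Visit YR; enqueue DP → queue [IO, BZ, RW, YF, AM, ZS, HZ, KS, DP]
Visit IO → queue [BZ, RW, YF, AM, ZS, HZ, KS, DP]
Visit BZ → queue [RW, YF, AM, ZS, HZ, KS, DP]
Visit RW → queue [YF, AM, ZS, HZ, KS, DP]
Visit YF; enqueue PO → queue [AM, ZS, HZ, KS, DP, PO]
Visit AM; enqueue OS → queue [ZS, HZ, KS, DP, PO, OS]
Visit ZS → queue [HZ, KS, DP, PO, OS]
Visit HZ → queue [KS, DP, PO, OS]
Visit KS → queue [DP, PO, OS]
Visit DP → queue [PO, OS]
Visit PO → queue [OS]
Visit OS → queue []

Visit order: KN, YR, IO, BZ, RW, YF, AM, ZS, HZ, KS, DP, PO, OS

PO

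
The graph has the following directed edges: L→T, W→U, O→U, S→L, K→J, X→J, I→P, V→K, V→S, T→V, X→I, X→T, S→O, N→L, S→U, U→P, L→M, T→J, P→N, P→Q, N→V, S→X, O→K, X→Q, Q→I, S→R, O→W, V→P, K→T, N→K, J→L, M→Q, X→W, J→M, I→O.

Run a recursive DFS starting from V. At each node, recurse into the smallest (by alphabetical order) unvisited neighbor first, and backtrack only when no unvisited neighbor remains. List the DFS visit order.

Visit V
V → K
K → J
J → L
L → M
M → Q
Q → I
I → O
O → U
U → P
P → N
O → W
L → T
V → S
S → R
S → X

V → K → J → L → M → Q → I → O → U → P → N → W → T → S → R → X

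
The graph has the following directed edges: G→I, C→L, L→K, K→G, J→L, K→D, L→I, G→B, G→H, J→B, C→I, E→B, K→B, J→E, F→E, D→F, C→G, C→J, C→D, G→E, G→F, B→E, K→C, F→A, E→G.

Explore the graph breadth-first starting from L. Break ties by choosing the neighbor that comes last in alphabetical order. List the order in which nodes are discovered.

L K I G D C B H F E J A

Visit L; enqueue K, I → queue [K, I]
Visit K; enqueue G, D, C, B → queue [I, G, D, C, B]
Visit I → queue [G, D, C, B]
Visit G; enqueue H, F, E → queue [D, C, B, H, F, E]
Visit D → queue [C, B, H, F, E]
Visit C; enqueue J → queue [B, H, F, E, J]
Visit B → queue [H, F, E, J]
Visit H → queue [F, E, J]
Visit F; enqueue A → queue [E, J, A]
Visit E → queue [J, A]
Visit J → queue [A]
Visit A → queue []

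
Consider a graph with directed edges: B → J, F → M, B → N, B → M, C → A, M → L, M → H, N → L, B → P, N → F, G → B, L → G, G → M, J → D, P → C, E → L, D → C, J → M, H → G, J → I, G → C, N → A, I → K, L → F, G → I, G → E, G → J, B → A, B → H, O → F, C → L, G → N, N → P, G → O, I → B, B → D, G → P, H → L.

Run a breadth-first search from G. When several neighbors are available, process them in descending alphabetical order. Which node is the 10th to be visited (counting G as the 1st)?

B

Visit G; enqueue P, O, N, M, J, I, E, C, B → queue [P, O, N, M, J, I, E, C, B]
Visit P → queue [O, N, M, J, I, E, C, B]
Visit O; enqueue F → queue [N, M, J, I, E, C, B, F]
Visit N; enqueue L, A → queue [M, J, I, E, C, B, F, L, A]
Visit M; enqueue H → queue [J, I, E, C, B, F, L, A, H]
Visit J; enqueue D → queue [I, E, C, B, F, L, A, H, D]
Visit I; enqueue K → queue [E, C, B, F, L, A, H, D, K]
Visit E → queue [C, B, F, L, A, H, D, K]
Visit C → queue [B, F, L, A, H, D, K]
Visit B → queue [F, L, A, H, D, K]
Visit F → queue [L, A, H, D, K]
Visit L → queue [A, H, D, K]
Visit A → queue [H, D, K]
Visit H → queue [D, K]
Visit D → queue [K]
Visit K → queue []

Visit order: G, P, O, N, M, J, I, E, C, B, F, L, A, H, D, K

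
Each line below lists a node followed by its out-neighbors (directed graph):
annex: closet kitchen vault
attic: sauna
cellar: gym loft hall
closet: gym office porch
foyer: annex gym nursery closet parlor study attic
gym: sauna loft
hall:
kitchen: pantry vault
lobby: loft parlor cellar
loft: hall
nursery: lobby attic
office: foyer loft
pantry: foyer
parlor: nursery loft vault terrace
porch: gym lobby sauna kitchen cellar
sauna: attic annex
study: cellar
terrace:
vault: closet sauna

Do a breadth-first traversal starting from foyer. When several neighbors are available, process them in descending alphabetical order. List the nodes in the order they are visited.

Visit foyer; enqueue study, parlor, nursery, gym, closet, attic, annex → queue [study, parlor, nursery, gym, closet, attic, annex]
Visit study; enqueue cellar → queue [parlor, nursery, gym, closet, attic, annex, cellar]
Visit parlor; enqueue vault, terrace, loft → queue [nursery, gym, closet, attic, annex, cellar, vault, terrace, loft]
Visit nursery; enqueue lobby → queue [gym, closet, attic, annex, cellar, vault, terrace, loft, lobby]
Visit gym; enqueue sauna → queue [closet, attic, annex, cellar, vault, terrace, loft, lobby, sauna]
Visit closet; enqueue porch, office → queue [attic, annex, cellar, vault, terrace, loft, lobby, sauna, porch, office]
Visit attic → queue [annex, cellar, vault, terrace, loft, lobby, sauna, porch, office]
Visit annex; enqueue kitchen → queue [cellar, vault, terrace, loft, lobby, sauna, porch, office, kitchen]
Visit cellar; enqueue hall → queue [vault, terrace, loft, lobby, sauna, porch, office, kitchen, hall]
Visit vault → queue [terrace, loft, lobby, sauna, porch, office, kitchen, hall]
Visit terrace → queue [loft, lobby, sauna, porch, office, kitchen, hall]
Visit loft → queue [lobby, sauna, porch, office, kitchen, hall]
Visit lobby → queue [sauna, porch, office, kitchen, hall]
Visit sauna → queue [porch, office, kitchen, hall]
Visit porch → queue [office, kitchen, hall]
Visit office → queue [kitchen, hall]
Visit kitchen; enqueue pantry → queue [hall, pantry]
Visit hall → queue [pantry]
Visit pantry → queue []

foyer -> study -> parlor -> nursery -> gym -> closet -> attic -> annex -> cellar -> vault -> terrace -> loft -> lobby -> sauna -> porch -> office -> kitchen -> hall -> pantry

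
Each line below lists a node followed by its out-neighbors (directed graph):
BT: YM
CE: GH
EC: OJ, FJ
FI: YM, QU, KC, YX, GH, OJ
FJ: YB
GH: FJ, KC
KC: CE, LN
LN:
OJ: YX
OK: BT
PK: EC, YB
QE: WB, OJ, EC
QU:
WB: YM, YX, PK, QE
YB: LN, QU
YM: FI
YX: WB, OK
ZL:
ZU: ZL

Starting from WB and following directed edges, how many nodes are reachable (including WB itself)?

17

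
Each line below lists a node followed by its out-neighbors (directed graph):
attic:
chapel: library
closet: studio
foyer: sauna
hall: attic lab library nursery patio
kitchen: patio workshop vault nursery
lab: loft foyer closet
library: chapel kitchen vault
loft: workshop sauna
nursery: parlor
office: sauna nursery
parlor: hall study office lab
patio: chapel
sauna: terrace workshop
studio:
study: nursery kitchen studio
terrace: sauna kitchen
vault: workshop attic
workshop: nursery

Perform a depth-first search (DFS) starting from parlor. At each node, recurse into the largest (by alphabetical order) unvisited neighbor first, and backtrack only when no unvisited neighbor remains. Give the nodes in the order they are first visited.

parlor, study, studio, nursery, kitchen, workshop, vault, attic, patio, chapel, library, office, sauna, terrace, lab, loft, foyer, closet, hall

Visit parlor
parlor → study
study → studio
study → nursery
study → kitchen
kitchen → workshop
kitchen → vault
vault → attic
kitchen → patio
patio → chapel
chapel → library
parlor → office
office → sauna
sauna → terrace
parlor → lab
lab → loft
lab → foyer
lab → closet
parlor → hall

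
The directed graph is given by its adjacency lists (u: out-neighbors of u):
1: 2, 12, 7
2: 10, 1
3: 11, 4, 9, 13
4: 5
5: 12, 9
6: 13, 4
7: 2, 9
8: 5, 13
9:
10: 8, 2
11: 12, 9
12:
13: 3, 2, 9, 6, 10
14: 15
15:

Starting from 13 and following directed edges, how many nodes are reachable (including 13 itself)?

13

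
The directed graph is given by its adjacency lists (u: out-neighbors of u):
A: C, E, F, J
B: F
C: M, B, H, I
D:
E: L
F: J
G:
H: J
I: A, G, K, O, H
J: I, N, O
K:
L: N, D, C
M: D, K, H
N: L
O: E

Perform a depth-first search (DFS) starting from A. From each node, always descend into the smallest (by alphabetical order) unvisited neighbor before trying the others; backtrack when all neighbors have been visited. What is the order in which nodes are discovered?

A → C → B → F → J → I → G → H → K → O → E → L → D → N → M

Visit A
A → C
C → B
B → F
F → J
J → I
I → G
I → H
I → K
I → O
O → E
E → L
L → D
L → N
C → M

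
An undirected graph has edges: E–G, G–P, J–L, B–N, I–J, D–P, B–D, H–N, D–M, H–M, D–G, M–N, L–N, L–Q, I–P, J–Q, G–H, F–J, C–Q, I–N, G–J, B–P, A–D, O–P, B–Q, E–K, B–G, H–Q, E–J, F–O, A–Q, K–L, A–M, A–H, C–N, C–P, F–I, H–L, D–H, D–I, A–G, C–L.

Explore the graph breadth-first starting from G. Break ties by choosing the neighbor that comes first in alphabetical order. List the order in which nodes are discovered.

Visit G; enqueue A, B, D, E, H, J, P → queue [A, B, D, E, H, J, P]
Visit A; enqueue M, Q → queue [B, D, E, H, J, P, M, Q]
Visit B; enqueue N → queue [D, E, H, J, P, M, Q, N]
Visit D; enqueue I → queue [E, H, J, P, M, Q, N, I]
Visit E; enqueue K → queue [H, J, P, M, Q, N, I, K]
Visit H; enqueue L → queue [J, P, M, Q, N, I, K, L]
Visit J; enqueue F → queue [P, M, Q, N, I, K, L, F]
Visit P; enqueue C, O → queue [M, Q, N, I, K, L, F, C, O]
Visit M → queue [Q, N, I, K, L, F, C, O]
Visit Q → queue [N, I, K, L, F, C, O]
Visit N → queue [I, K, L, F, C, O]
Visit I → queue [K, L, F, C, O]
Visit K → queue [L, F, C, O]
Visit L → queue [F, C, O]
Visit F → queue [C, O]
Visit C → queue [O]
Visit O → queue []

G A B D E H J P M Q N I K L F C O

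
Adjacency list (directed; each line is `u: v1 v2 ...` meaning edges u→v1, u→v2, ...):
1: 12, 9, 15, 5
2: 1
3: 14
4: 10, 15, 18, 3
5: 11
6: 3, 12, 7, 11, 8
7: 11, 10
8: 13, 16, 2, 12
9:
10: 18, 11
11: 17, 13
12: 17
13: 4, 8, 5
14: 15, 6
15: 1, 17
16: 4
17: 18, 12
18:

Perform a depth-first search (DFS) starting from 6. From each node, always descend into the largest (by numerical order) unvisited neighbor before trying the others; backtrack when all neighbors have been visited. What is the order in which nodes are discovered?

Visit 6
6 → 12
12 → 17
17 → 18
6 → 11
11 → 13
13 → 8
8 → 16
16 → 4
4 → 15
15 → 1
1 → 9
1 → 5
4 → 10
4 → 3
3 → 14
8 → 2
6 → 7

6 -> 12 -> 17 -> 18 -> 11 -> 13 -> 8 -> 16 -> 4 -> 15 -> 1 -> 9 -> 5 -> 10 -> 3 -> 14 -> 2 -> 7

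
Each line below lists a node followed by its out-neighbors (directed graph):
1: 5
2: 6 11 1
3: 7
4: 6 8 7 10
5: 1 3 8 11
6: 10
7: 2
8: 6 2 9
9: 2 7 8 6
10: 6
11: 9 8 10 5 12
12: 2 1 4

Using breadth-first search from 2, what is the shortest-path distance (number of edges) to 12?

Level 0: 2
Level 1: 1, 6, 11
Level 2: 5, 8, 9, 10, 12
Level 3: 3, 4, 7
12 first appears at level 2.

2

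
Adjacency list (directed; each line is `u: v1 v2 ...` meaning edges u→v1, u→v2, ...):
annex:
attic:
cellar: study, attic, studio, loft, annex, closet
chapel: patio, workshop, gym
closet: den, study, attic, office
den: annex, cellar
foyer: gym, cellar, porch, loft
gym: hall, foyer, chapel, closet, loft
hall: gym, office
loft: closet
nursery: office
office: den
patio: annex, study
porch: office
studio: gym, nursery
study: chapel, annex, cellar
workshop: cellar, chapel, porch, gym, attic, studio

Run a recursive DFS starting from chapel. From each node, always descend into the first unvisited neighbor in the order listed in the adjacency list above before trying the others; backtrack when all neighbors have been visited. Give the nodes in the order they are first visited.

Visit chapel
chapel → patio
patio → annex
patio → study
study → cellar
cellar → attic
cellar → studio
studio → gym
gym → hall
hall → office
office → den
gym → foyer
foyer → porch
foyer → loft
loft → closet
studio → nursery
chapel → workshop

chapel, patio, annex, study, cellar, attic, studio, gym, hall, office, den, foyer, porch, loft, closet, nursery, workshop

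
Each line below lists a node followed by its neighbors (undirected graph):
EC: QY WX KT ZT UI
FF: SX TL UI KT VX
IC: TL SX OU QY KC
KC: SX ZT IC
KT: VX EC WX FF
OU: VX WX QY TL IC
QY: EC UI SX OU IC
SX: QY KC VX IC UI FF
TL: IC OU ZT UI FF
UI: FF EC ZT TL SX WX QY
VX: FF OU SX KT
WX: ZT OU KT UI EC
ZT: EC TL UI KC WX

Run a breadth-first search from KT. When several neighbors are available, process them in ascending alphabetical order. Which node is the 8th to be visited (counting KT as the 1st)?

Visit KT; enqueue EC, FF, VX, WX → queue [EC, FF, VX, WX]
Visit EC; enqueue QY, UI, ZT → queue [FF, VX, WX, QY, UI, ZT]
Visit FF; enqueue SX, TL → queue [VX, WX, QY, UI, ZT, SX, TL]
Visit VX; enqueue OU → queue [WX, QY, UI, ZT, SX, TL, OU]
Visit WX → queue [QY, UI, ZT, SX, TL, OU]
Visit QY; enqueue IC → queue [UI, ZT, SX, TL, OU, IC]
Visit UI → queue [ZT, SX, TL, OU, IC]
Visit ZT; enqueue KC → queue [SX, TL, OU, IC, KC]
Visit SX → queue [TL, OU, IC, KC]
Visit TL → queue [OU, IC, KC]
Visit OU → queue [IC, KC]
Visit IC → queue [KC]
Visit KC → queue []

Visit order: KT, EC, FF, VX, WX, QY, UI, ZT, SX, TL, OU, IC, KC

ZT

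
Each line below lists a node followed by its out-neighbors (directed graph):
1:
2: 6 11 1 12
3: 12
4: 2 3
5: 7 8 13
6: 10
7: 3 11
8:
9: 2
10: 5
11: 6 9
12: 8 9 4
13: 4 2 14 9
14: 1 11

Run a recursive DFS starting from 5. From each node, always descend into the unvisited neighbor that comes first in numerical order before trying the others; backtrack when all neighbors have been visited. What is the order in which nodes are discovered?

5 7 3 12 4 2 1 6 10 11 9 8 13 14

Visit 5
5 → 7
7 → 3
3 → 12
12 → 4
4 → 2
2 → 1
2 → 6
6 → 10
2 → 11
11 → 9
12 → 8
5 → 13
13 → 14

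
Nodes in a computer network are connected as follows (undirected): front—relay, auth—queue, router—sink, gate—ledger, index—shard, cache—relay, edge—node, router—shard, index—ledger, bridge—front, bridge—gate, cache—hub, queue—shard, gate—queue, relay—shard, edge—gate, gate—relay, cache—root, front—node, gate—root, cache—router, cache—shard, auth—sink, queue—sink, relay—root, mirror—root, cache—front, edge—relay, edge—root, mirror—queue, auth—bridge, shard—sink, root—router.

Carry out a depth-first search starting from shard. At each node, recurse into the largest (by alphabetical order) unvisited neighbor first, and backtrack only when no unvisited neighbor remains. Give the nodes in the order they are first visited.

shard sink router root relay gate queue mirror auth bridge front node edge cache hub ledger index

Visit shard
shard → sink
sink → router
router → root
root → relay
relay → gate
gate → queue
queue → mirror
queue → auth
auth → bridge
bridge → front
front → node
node → edge
front → cache
cache → hub
gate → ledger
ledger → index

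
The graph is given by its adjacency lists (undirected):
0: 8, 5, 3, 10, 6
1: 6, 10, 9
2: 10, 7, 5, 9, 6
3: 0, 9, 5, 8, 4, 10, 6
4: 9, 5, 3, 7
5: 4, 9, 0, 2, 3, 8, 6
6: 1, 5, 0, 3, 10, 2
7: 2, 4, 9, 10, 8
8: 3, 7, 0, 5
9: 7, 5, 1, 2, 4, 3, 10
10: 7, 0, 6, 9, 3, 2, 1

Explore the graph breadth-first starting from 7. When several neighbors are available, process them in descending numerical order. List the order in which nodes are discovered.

7, 10, 9, 8, 4, 2, 6, 3, 1, 0, 5

Visit 7; enqueue 10, 9, 8, 4, 2 → queue [10, 9, 8, 4, 2]
Visit 10; enqueue 6, 3, 1, 0 → queue [9, 8, 4, 2, 6, 3, 1, 0]
Visit 9; enqueue 5 → queue [8, 4, 2, 6, 3, 1, 0, 5]
Visit 8 → queue [4, 2, 6, 3, 1, 0, 5]
Visit 4 → queue [2, 6, 3, 1, 0, 5]
Visit 2 → queue [6, 3, 1, 0, 5]
Visit 6 → queue [3, 1, 0, 5]
Visit 3 → queue [1, 0, 5]
Visit 1 → queue [0, 5]
Visit 0 → queue [5]
Visit 5 → queue []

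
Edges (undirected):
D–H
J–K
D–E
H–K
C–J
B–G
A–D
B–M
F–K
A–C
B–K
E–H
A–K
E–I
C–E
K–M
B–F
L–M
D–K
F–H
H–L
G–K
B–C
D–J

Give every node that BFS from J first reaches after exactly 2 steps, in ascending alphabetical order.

A, B, E, F, G, H, M

Level 0: J
Level 1: C, D, K
Level 2: A, B, E, F, G, H, M
Level 3: I, L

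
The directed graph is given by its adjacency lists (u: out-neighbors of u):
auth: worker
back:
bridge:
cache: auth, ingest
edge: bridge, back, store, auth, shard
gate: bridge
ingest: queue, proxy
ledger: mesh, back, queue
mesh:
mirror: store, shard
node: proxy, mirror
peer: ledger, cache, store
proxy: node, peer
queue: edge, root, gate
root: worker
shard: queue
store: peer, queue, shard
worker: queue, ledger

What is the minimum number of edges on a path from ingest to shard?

Level 0: ingest
Level 1: proxy, queue
Level 2: edge, gate, node, peer, root
Level 3: auth, back, bridge, cache, ledger, mirror, shard, store, worker
Level 4: mesh
shard first appears at level 3.

3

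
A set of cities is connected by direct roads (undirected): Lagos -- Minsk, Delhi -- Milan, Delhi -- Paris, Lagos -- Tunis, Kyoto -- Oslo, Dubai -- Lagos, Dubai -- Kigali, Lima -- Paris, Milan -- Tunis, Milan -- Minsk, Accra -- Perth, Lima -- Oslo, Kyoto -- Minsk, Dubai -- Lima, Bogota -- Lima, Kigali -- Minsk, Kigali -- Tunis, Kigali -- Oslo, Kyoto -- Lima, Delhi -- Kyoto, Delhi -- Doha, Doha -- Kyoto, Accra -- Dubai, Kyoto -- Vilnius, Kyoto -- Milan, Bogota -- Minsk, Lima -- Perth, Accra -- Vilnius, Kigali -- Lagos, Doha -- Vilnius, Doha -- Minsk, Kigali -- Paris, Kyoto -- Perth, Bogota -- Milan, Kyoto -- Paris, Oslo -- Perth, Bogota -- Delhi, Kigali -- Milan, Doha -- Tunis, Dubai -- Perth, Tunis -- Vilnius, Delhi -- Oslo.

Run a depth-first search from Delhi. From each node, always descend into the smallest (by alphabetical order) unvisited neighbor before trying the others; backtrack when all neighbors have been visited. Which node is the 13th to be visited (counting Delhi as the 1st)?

Visit Delhi
Delhi → Bogota
Bogota → Lima
Lima → Dubai
Dubai → Accra
Accra → Perth
Perth → Kyoto
Kyoto → Doha
Doha → Minsk
Minsk → Kigali
Kigali → Lagos
Lagos → Tunis
Tunis → Milan
Tunis → Vilnius
Kigali → Oslo
Kigali → Paris

Visit order: Delhi, Bogota, Lima, Dubai, Accra, Perth, Kyoto, Doha, Minsk, Kigali, Lagos, Tunis, Milan, Vilnius, Oslo, Paris

Milan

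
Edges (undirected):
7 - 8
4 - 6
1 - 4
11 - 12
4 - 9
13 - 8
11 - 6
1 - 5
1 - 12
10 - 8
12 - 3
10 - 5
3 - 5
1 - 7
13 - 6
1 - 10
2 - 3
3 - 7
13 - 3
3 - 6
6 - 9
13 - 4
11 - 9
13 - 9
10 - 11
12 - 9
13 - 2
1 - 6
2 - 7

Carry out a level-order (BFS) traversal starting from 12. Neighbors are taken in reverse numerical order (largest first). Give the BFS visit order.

Visit 12; enqueue 11, 9, 3, 1 → queue [11, 9, 3, 1]
Visit 11; enqueue 10, 6 → queue [9, 3, 1, 10, 6]
Visit 9; enqueue 13, 4 → queue [3, 1, 10, 6, 13, 4]
Visit 3; enqueue 7, 5, 2 → queue [1, 10, 6, 13, 4, 7, 5, 2]
Visit 1 → queue [10, 6, 13, 4, 7, 5, 2]
Visit 10; enqueue 8 → queue [6, 13, 4, 7, 5, 2, 8]
Visit 6 → queue [13, 4, 7, 5, 2, 8]
Visit 13 → queue [4, 7, 5, 2, 8]
Visit 4 → queue [7, 5, 2, 8]
Visit 7 → queue [5, 2, 8]
Visit 5 → queue [2, 8]
Visit 2 → queue [8]
Visit 8 → queue []

12 11 9 3 1 10 6 13 4 7 5 2 8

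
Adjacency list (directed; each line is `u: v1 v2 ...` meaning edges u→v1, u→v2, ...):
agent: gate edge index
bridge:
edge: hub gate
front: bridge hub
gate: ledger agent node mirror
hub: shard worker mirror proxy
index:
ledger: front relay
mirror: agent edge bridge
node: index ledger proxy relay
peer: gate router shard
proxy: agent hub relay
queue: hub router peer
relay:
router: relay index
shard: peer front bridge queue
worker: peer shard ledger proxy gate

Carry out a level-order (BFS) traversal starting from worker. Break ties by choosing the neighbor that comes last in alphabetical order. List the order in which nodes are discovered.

Visit worker; enqueue shard, proxy, peer, ledger, gate → queue [shard, proxy, peer, ledger, gate]
Visit shard; enqueue queue, front, bridge → queue [proxy, peer, ledger, gate, queue, front, bridge]
Visit proxy; enqueue relay, hub, agent → queue [peer, ledger, gate, queue, front, bridge, relay, hub, agent]
Visit peer; enqueue router → queue [ledger, gate, queue, front, bridge, relay, hub, agent, router]
Visit ledger → queue [gate, queue, front, bridge, relay, hub, agent, router]
Visit gate; enqueue node, mirror → queue [queue, front, bridge, relay, hub, agent, router, node, mirror]
Visit queue → queue [front, bridge, relay, hub, agent, router, node, mirror]
Visit front → queue [bridge, relay, hub, agent, router, node, mirror]
Visit bridge → queue [relay, hub, agent, router, node, mirror]
Visit relay → queue [hub, agent, router, node, mirror]
Visit hub → queue [agent, router, node, mirror]
Visit agent; enqueue index, edge → queue [router, node, mirror, index, edge]
Visit router → queue [node, mirror, index, edge]
Visit node → queue [mirror, index, edge]
Visit mirror → queue [index, edge]
Visit index → queue [edge]
Visit edge → queue []

worker -> shard -> proxy -> peer -> ledger -> gate -> queue -> front -> bridge -> relay -> hub -> agent -> router -> node -> mirror -> index -> edge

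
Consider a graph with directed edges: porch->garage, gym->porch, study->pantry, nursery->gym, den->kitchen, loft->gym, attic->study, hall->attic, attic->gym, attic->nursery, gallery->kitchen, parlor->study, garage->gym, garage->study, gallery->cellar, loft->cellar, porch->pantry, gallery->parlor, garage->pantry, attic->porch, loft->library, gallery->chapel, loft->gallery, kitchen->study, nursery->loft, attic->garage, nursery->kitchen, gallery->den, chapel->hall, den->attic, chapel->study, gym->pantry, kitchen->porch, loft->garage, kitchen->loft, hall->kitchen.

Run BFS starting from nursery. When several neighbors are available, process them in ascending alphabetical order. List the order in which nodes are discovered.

nursery -> gym -> kitchen -> loft -> pantry -> porch -> study -> cellar -> gallery -> garage -> library -> chapel -> den -> parlor -> hall -> attic

Visit nursery; enqueue gym, kitchen, loft → queue [gym, kitchen, loft]
Visit gym; enqueue pantry, porch → queue [kitchen, loft, pantry, porch]
Visit kitchen; enqueue study → queue [loft, pantry, porch, study]
Visit loft; enqueue cellar, gallery, garage, library → queue [pantry, porch, study, cellar, gallery, garage, library]
Visit pantry → queue [porch, study, cellar, gallery, garage, library]
Visit porch → queue [study, cellar, gallery, garage, library]
Visit study → queue [cellar, gallery, garage, library]
Visit cellar → queue [gallery, garage, library]
Visit gallery; enqueue chapel, den, parlor → queue [garage, library, chapel, den, parlor]
Visit garage → queue [library, chapel, den, parlor]
Visit library → queue [chapel, den, parlor]
Visit chapel; enqueue hall → queue [den, parlor, hall]
Visit den; enqueue attic → queue [parlor, hall, attic]
Visit parlor → queue [hall, attic]
Visit hall → queue [attic]
Visit attic → queue []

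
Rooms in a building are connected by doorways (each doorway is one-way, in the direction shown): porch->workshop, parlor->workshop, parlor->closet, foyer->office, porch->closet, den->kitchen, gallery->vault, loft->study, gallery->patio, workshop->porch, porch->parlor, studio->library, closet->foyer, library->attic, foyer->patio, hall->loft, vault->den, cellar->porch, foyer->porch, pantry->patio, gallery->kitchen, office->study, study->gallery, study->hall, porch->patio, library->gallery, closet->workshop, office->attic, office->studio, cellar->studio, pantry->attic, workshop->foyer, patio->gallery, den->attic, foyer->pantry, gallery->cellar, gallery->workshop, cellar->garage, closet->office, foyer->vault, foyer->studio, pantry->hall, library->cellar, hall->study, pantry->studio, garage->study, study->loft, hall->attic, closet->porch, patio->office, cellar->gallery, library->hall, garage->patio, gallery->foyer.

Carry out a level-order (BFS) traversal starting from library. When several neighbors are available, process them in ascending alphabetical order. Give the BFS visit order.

library attic cellar gallery hall garage porch studio foyer kitchen patio vault workshop loft study closet parlor office pantry den

Visit library; enqueue attic, cellar, gallery, hall → queue [attic, cellar, gallery, hall]
Visit attic → queue [cellar, gallery, hall]
Visit cellar; enqueue garage, porch, studio → queue [gallery, hall, garage, porch, studio]
Visit gallery; enqueue foyer, kitchen, patio, vault, workshop → queue [hall, garage, porch, studio, foyer, kitchen, patio, vault, workshop]
Visit hall; enqueue loft, study → queue [garage, porch, studio, foyer, kitchen, patio, vault, workshop, loft, study]
Visit garage → queue [porch, studio, foyer, kitchen, patio, vault, workshop, loft, study]
Visit porch; enqueue closet, parlor → queue [studio, foyer, kitchen, patio, vault, workshop, loft, study, closet, parlor]
Visit studio → queue [foyer, kitchen, patio, vault, workshop, loft, study, closet, parlor]
Visit foyer; enqueue office, pantry → queue [kitchen, patio, vault, workshop, loft, study, closet, parlor, office, pantry]
Visit kitchen → queue [patio, vault, workshop, loft, study, closet, parlor, office, pantry]
Visit patio → queue [vault, workshop, loft, study, closet, parlor, office, pantry]
Visit vault; enqueue den → queue [workshop, loft, study, closet, parlor, office, pantry, den]
Visit workshop → queue [loft, study, closet, parlor, office, pantry, den]
Visit loft → queue [study, closet, parlor, office, pantry, den]
Visit study → queue [closet, parlor, office, pantry, den]
Visit closet → queue [parlor, office, pantry, den]
Visit parlor → queue [office, pantry, den]
Visit office → queue [pantry, den]
Visit pantry → queue [den]
Visit den → queue []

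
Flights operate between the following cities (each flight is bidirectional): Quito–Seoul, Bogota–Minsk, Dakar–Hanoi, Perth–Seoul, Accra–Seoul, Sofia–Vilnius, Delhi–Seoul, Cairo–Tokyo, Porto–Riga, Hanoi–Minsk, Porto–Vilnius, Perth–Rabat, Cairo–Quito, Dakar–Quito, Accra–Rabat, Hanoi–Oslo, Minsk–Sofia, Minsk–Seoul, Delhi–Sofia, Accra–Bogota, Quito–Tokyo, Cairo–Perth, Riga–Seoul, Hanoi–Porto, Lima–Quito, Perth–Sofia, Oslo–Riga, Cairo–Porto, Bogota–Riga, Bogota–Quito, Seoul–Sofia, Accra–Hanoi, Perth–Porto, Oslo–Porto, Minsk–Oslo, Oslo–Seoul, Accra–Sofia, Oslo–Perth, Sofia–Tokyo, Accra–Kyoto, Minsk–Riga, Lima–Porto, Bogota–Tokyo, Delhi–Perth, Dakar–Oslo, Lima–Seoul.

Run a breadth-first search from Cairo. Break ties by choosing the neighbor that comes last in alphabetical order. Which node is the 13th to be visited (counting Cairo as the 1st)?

Visit Cairo; enqueue Tokyo, Quito, Porto, Perth → queue [Tokyo, Quito, Porto, Perth]
Visit Tokyo; enqueue Sofia, Bogota → queue [Quito, Porto, Perth, Sofia, Bogota]
Visit Quito; enqueue Seoul, Lima, Dakar → queue [Porto, Perth, Sofia, Bogota, Seoul, Lima, Dakar]
Visit Porto; enqueue Vilnius, Riga, Oslo, Hanoi → queue [Perth, Sofia, Bogota, Seoul, Lima, Dakar, Vilnius, Riga, Oslo, Hanoi]
Visit Perth; enqueue Rabat, Delhi → queue [Sofia, Bogota, Seoul, Lima, Dakar, Vilnius, Riga, Oslo, Hanoi, Rabat, Delhi]
Visit Sofia; enqueue Minsk, Accra → queue [Bogota, Seoul, Lima, Dakar, Vilnius, Riga, Oslo, Hanoi, Rabat, Delhi, Minsk, Accra]
Visit Bogota → queue [Seoul, Lima, Dakar, Vilnius, Riga, Oslo, Hanoi, Rabat, Delhi, Minsk, Accra]
Visit Seoul → queue [Lima, Dakar, Vilnius, Riga, Oslo, Hanoi, Rabat, Delhi, Minsk, Accra]
Visit Lima → queue [Dakar, Vilnius, Riga, Oslo, Hanoi, Rabat, Delhi, Minsk, Accra]
Visit Dakar → queue [Vilnius, Riga, Oslo, Hanoi, Rabat, Delhi, Minsk, Accra]
Visit Vilnius → queue [Riga, Oslo, Hanoi, Rabat, Delhi, Minsk, Accra]
Visit Riga → queue [Oslo, Hanoi, Rabat, Delhi, Minsk, Accra]
Visit Oslo → queue [Hanoi, Rabat, Delhi, Minsk, Accra]
Visit Hanoi → queue [Rabat, Delhi, Minsk, Accra]
Visit Rabat → queue [Delhi, Minsk, Accra]
Visit Delhi → queue [Minsk, Accra]
Visit Minsk → queue [Accra]
Visit Accra; enqueue Kyoto → queue [Kyoto]
Visit Kyoto → queue []

Visit order: Cairo, Tokyo, Quito, Porto, Perth, Sofia, Bogota, Seoul, Lima, Dakar, Vilnius, Riga, Oslo, Hanoi, Rabat, Delhi, Minsk, Accra, Kyoto

Oslo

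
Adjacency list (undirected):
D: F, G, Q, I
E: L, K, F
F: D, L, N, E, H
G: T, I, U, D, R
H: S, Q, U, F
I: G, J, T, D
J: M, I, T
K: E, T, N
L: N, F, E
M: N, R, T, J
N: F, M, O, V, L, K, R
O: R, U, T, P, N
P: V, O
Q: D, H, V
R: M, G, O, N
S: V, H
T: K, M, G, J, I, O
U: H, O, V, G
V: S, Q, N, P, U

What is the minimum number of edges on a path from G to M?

2

Level 0: G
Level 1: D, I, R, T, U
Level 2: F, H, J, K, M, N, O, Q, V
Level 3: E, L, P, S
M first appears at level 2.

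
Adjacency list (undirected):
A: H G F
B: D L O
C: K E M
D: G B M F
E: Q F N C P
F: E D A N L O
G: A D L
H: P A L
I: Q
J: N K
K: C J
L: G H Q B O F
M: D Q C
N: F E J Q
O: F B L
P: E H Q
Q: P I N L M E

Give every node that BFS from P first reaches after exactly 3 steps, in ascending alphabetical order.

B, D, G, J, K, O

Level 0: P
Level 1: E, H, Q
Level 2: A, C, F, I, L, M, N
Level 3: B, D, G, J, K, O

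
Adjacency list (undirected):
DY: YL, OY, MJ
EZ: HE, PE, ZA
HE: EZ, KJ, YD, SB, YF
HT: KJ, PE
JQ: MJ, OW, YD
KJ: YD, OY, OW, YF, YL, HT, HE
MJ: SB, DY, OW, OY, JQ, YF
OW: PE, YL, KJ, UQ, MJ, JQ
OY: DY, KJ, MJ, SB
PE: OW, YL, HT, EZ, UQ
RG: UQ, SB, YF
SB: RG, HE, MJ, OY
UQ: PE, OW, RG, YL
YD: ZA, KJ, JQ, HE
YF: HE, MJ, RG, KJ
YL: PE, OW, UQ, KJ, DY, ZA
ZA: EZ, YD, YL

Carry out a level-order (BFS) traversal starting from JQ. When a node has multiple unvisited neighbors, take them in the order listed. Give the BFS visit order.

JQ -> MJ -> OW -> YD -> SB -> DY -> OY -> YF -> PE -> YL -> KJ -> UQ -> ZA -> HE -> RG -> HT -> EZ

Visit JQ; enqueue MJ, OW, YD → queue [MJ, OW, YD]
Visit MJ; enqueue SB, DY, OY, YF → queue [OW, YD, SB, DY, OY, YF]
Visit OW; enqueue PE, YL, KJ, UQ → queue [YD, SB, DY, OY, YF, PE, YL, KJ, UQ]
Visit YD; enqueue ZA, HE → queue [SB, DY, OY, YF, PE, YL, KJ, UQ, ZA, HE]
Visit SB; enqueue RG → queue [DY, OY, YF, PE, YL, KJ, UQ, ZA, HE, RG]
Visit DY → queue [OY, YF, PE, YL, KJ, UQ, ZA, HE, RG]
Visit OY → queue [YF, PE, YL, KJ, UQ, ZA, HE, RG]
Visit YF → queue [PE, YL, KJ, UQ, ZA, HE, RG]
Visit PE; enqueue HT, EZ → queue [YL, KJ, UQ, ZA, HE, RG, HT, EZ]
Visit YL → queue [KJ, UQ, ZA, HE, RG, HT, EZ]
Visit KJ → queue [UQ, ZA, HE, RG, HT, EZ]
Visit UQ → queue [ZA, HE, RG, HT, EZ]
Visit ZA → queue [HE, RG, HT, EZ]
Visit HE → queue [RG, HT, EZ]
Visit RG → queue [HT, EZ]
Visit HT → queue [EZ]
Visit EZ → queue []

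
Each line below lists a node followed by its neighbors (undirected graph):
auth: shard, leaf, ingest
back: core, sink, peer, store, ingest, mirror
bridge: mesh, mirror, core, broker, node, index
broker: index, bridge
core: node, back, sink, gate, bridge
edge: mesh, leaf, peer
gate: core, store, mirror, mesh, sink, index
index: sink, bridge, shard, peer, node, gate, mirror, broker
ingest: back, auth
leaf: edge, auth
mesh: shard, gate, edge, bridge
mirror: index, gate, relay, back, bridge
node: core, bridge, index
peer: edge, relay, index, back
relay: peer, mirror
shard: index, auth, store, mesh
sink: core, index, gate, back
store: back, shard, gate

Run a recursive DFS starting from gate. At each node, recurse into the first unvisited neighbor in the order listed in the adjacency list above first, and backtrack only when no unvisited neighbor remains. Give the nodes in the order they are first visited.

gate, core, node, bridge, mesh, shard, index, sink, back, peer, edge, leaf, auth, ingest, relay, mirror, store, broker

Visit gate
gate → core
core → node
node → bridge
bridge → mesh
mesh → shard
shard → index
index → sink
sink → back
back → peer
peer → edge
edge → leaf
leaf → auth
auth → ingest
peer → relay
relay → mirror
back → store
index → broker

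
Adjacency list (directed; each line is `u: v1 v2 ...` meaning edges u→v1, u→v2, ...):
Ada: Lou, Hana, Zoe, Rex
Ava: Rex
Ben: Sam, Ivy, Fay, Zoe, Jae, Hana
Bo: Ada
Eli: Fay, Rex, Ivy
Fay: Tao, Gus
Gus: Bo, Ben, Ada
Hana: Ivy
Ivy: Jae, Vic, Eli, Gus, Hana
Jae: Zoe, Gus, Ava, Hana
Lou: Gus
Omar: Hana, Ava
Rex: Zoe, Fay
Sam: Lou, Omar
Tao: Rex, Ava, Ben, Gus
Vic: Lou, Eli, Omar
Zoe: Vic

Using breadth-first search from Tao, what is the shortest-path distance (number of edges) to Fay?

2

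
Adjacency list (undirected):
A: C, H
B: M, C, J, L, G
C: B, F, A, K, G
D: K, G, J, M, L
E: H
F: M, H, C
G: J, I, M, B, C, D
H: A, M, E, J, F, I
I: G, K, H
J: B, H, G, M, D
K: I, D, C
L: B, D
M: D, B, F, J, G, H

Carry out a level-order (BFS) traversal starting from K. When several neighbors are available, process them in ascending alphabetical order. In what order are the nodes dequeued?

K → C → D → I → A → B → F → G → J → L → M → H → E

Visit K; enqueue C, D, I → queue [C, D, I]
Visit C; enqueue A, B, F, G → queue [D, I, A, B, F, G]
Visit D; enqueue J, L, M → queue [I, A, B, F, G, J, L, M]
Visit I; enqueue H → queue [A, B, F, G, J, L, M, H]
Visit A → queue [B, F, G, J, L, M, H]
Visit B → queue [F, G, J, L, M, H]
Visit F → queue [G, J, L, M, H]
Visit G → queue [J, L, M, H]
Visit J → queue [L, M, H]
Visit L → queue [M, H]
Visit M → queue [H]
Visit H; enqueue E → queue [E]
Visit E → queue []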